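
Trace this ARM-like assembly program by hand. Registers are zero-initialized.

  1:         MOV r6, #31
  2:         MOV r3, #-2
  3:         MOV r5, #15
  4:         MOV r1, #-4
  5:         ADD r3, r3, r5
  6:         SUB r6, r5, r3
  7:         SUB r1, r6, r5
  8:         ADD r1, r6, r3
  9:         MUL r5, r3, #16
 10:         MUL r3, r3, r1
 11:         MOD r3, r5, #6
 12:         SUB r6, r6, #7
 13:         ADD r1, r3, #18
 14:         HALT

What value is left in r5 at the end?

MOV r6, #31 → r6=31
MOV r3, #-2 → r3=-2
MOV r5, #15 → r5=15
MOV r1, #-4 → r1=-4
ADD r3, r3, r5 → r3=(-2)+15=13
SUB r6, r5, r3 → r6=15-13=2
SUB r1, r6, r5 → r1=2-15=-13
ADD r1, r6, r3 → r1=2+13=15
MUL r5, r3, #16 → r5=13*16=208
MUL r3, r3, r1 → r3=13*15=195
MOD r3, r5, #6 → r3=208%6=4
SUB r6, r6, #7 → r6=2-7=-5
ADD r1, r3, #18 → r1=4+18=22
halt.

208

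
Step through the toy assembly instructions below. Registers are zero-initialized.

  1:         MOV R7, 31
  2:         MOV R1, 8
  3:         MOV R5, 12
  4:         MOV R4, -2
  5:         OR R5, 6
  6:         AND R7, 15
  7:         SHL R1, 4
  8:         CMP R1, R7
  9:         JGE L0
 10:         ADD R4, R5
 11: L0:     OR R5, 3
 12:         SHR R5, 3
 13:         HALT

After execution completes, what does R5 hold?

MOV R7, 31 → R7=31
MOV R1, 8 → R1=8
MOV R5, 12 → R5=12
MOV R4, -2 → R4=-2
OR R5, 6 → R5=12|6=14
AND R7, 15 → R7=31&15=15
SHL R1, 4 → R1=8<<4=128
CMP R1, R7  (cmp 128,15)
JGE L0: taken
OR R5, 3 → R5=14|3=15
SHR R5, 3 → R5=15>>3=1
halt.

1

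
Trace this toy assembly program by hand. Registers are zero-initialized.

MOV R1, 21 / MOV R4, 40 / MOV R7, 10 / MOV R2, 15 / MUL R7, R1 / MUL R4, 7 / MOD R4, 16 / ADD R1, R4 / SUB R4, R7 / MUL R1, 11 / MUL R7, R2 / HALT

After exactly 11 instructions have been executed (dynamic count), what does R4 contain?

-202

R1=21
R4=40
R7=10
R2=15
R7=10*21=210
R4=40*7=280
R4=280%16=8
R1=21+8=29
R4=8-210=-202
R1=29*11=319
R7=210*15=3150
After step 11: R4 = -202.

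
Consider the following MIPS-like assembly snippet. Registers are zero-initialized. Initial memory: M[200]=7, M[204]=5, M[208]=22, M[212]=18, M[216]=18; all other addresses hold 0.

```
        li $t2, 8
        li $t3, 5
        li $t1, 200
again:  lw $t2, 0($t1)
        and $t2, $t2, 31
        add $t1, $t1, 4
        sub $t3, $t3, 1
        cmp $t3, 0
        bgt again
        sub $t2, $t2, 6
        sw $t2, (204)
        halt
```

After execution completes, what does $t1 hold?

220

after li $t2, 8: $t2=8
after li $t3, 5: $t3=5
after li $t1, 200: $t1=200
after lw $t2, 0($t1): $t2=M[200]=7
after and $t2, $t2, 31: $t2=7&31=7
after add $t1, $t1, 4: $t1=200+4=204
after sub $t3, $t3, 1: $t3=5-1=4
cmp $t3, 0  (cmp 4,0)
bgt again: taken
after lw $t2, 0($t1): $t2=M[204]=5
after and $t2, $t2, 31: $t2=5&31=5
after add $t1, $t1, 4: $t1=204+4=208
after sub $t3, $t3, 1: $t3=4-1=3
cmp $t3, 0  (cmp 3,0)
bgt again: taken
after lw $t2, 0($t1): $t2=M[208]=22
after and $t2, $t2, 31: $t2=22&31=22
after add $t1, $t1, 4: $t1=208+4=212
after sub $t3, $t3, 1: $t3=3-1=2
cmp $t3, 0  (cmp 2,0)
bgt again: taken
after lw $t2, 0($t1): $t2=M[212]=18
after and $t2, $t2, 31: $t2=18&31=18
after add $t1, $t1, 4: $t1=212+4=216
after sub $t3, $t3, 1: $t3=2-1=1
cmp $t3, 0  (cmp 1,0)
bgt again: taken
after lw $t2, 0($t1): $t2=M[216]=18
after and $t2, $t2, 31: $t2=18&31=18
after add $t1, $t1, 4: $t1=216+4=220
after sub $t3, $t3, 1: $t3=1-1=0
cmp $t3, 0  (cmp 0,0)
bgt again: not taken
after sub $t2, $t2, 6: $t2=18-6=12
sw $t2, (204) → M[204]=12
halt.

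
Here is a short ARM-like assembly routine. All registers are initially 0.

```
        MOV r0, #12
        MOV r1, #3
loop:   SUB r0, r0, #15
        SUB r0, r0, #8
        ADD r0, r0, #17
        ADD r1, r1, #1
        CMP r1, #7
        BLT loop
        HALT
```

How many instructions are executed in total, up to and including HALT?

MOV r0, #12 → r0=12
MOV r1, #3 → r1=3
SUB r0, r0, #15 → r0=12-15=-3
SUB r0, r0, #8 → r0=(-3)-8=-11
ADD r0, r0, #17 → r0=(-11)+17=6
ADD r1, r1, #1 → r1=3+1=4
CMP r1, #7  (cmp 4,7)
BLT loop: taken
SUB r0, r0, #15 → r0=6-15=-9
SUB r0, r0, #8 → r0=(-9)-8=-17
ADD r0, r0, #17 → r0=(-17)+17=0
ADD r1, r1, #1 → r1=4+1=5
CMP r1, #7  (cmp 5,7)
BLT loop: taken
SUB r0, r0, #15 → r0=0-15=-15
SUB r0, r0, #8 → r0=(-15)-8=-23
ADD r0, r0, #17 → r0=(-23)+17=-6
ADD r1, r1, #1 → r1=5+1=6
CMP r1, #7  (cmp 6,7)
BLT loop: taken
SUB r0, r0, #15 → r0=(-6)-15=-21
SUB r0, r0, #8 → r0=(-21)-8=-29
ADD r0, r0, #17 → r0=(-29)+17=-12
ADD r1, r1, #1 → r1=6+1=7
CMP r1, #7  (cmp 7,7)
BLT loop: not taken
halt.
Total executed instructions: 27.

27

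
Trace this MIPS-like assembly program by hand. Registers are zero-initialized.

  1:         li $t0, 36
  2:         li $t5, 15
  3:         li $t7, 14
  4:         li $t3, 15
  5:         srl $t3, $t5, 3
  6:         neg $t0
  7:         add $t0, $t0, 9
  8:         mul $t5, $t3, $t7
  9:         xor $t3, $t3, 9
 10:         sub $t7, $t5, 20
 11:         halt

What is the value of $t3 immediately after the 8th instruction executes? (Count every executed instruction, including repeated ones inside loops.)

1

after li $t0, 36: $t0=36
after li $t5, 15: $t5=15
after li $t7, 14: $t7=14
after li $t3, 15: $t3=15
after srl $t3, $t5, 3: $t3=15>>3=1
after neg $t0: $t0=-(36)=-36
after add $t0, $t0, 9: $t0=(-36)+9=-27
after mul $t5, $t3, $t7: $t5=1*14=14
After step 8: $t3 = 1.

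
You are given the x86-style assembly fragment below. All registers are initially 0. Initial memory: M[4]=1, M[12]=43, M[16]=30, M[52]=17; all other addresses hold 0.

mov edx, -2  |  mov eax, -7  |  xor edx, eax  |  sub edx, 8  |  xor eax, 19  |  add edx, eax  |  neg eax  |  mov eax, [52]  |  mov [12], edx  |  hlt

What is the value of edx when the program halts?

after mov edx, -2: edx=-2
after mov eax, -7: eax=-7
after xor edx, eax: edx=(-2)^(-7)=7
after sub edx, 8: edx=7-8=-1
after xor eax, 19: eax=(-7)^19=-22
after add edx, eax: edx=(-1)+(-22)=-23
after neg eax: eax=-(-22)=22
after mov eax, [52]: eax=M[52]=17
mov [12], edx → M[12]=-23
halt.

-23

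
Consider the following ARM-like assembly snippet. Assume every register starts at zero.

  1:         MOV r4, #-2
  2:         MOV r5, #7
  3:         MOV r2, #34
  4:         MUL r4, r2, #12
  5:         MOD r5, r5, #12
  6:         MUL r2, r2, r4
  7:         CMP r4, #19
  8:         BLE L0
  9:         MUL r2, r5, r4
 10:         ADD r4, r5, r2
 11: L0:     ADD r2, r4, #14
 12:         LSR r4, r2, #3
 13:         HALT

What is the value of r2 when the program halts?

r4=-2
r5=7
r2=34
r4=34*12=408
r5=7%12=7
r2=34*408=13872
CMP r4, #19  (cmp 408,19)
BLE L0: not taken
r2=7*408=2856
r4=7+2856=2863
r2=2863+14=2877
r4=2877>>3=359
halt.

2877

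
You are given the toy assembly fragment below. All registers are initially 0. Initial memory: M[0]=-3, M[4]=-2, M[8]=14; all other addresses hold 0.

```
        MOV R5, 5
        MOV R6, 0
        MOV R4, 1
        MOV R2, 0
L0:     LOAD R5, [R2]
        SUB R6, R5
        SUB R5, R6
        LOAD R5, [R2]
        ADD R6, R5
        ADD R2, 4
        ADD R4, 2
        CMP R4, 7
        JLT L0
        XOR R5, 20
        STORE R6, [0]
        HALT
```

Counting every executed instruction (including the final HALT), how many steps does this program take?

R5=5
R6=0
R4=1
R2=0
R5=M[0]=-3
R6=0-(-3)=3
R5=(-3)-3=-6
R5=M[0]=-3
R6=3+(-3)=0
R2=0+4=4
R4=1+2=3
CMP R4, 7  (cmp 3,7)
JLT L0: taken
R5=M[4]=-2
R6=0-(-2)=2
R5=(-2)-2=-4
R5=M[4]=-2
R6=2+(-2)=0
R2=4+4=8
R4=3+2=5
CMP R4, 7  (cmp 5,7)
JLT L0: taken
R5=M[8]=14
R6=0-14=-14
R5=14-(-14)=28
R5=M[8]=14
R6=(-14)+14=0
R2=8+4=12
R4=5+2=7
CMP R4, 7  (cmp 7,7)
JLT L0: not taken
R5=14^20=26
STORE R6, [0] → M[0]=0
halt.
Total executed instructions: 34.

34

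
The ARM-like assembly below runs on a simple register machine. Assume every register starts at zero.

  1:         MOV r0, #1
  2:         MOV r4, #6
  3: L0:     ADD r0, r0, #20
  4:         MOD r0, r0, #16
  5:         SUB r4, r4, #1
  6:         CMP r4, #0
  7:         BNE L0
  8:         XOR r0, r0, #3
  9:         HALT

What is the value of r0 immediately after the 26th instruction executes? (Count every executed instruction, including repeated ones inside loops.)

5

r0=1
r4=6
r0=1+20=21
r0=21%16=5
r4=6-1=5
CMP r4, #0  (cmp 5,0)
BNE L0: taken
r0=5+20=25
r0=25%16=9
r4=5-1=4
CMP r4, #0  (cmp 4,0)
BNE L0: taken
r0=9+20=29
r0=29%16=13
r4=4-1=3
CMP r4, #0  (cmp 3,0)
BNE L0: taken
r0=13+20=33
r0=33%16=1
r4=3-1=2
CMP r4, #0  (cmp 2,0)
BNE L0: taken
r0=1+20=21
r0=21%16=5
r4=2-1=1
CMP r4, #0  (cmp 1,0)
After step 26: r0 = 5.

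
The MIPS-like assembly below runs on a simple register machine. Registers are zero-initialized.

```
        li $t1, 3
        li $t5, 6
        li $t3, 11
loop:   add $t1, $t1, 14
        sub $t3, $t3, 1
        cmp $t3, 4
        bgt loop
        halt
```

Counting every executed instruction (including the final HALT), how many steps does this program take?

32

li $t1, 3 → $t1=3
li $t5, 6 → $t5=6
li $t3, 11 → $t3=11
add $t1, $t1, 14 → $t1=3+14=17
sub $t3, $t3, 1 → $t3=11-1=10
cmp $t3, 4  (cmp 10,4)
bgt loop: taken
add $t1, $t1, 14 → $t1=17+14=31
sub $t3, $t3, 1 → $t3=10-1=9
cmp $t3, 4  (cmp 9,4)
bgt loop: taken
add $t1, $t1, 14 → $t1=31+14=45
sub $t3, $t3, 1 → $t3=9-1=8
cmp $t3, 4  (cmp 8,4)
bgt loop: taken
add $t1, $t1, 14 → $t1=45+14=59
sub $t3, $t3, 1 → $t3=8-1=7
cmp $t3, 4  (cmp 7,4)
bgt loop: taken
add $t1, $t1, 14 → $t1=59+14=73
sub $t3, $t3, 1 → $t3=7-1=6
cmp $t3, 4  (cmp 6,4)
bgt loop: taken
add $t1, $t1, 14 → $t1=73+14=87
sub $t3, $t3, 1 → $t3=6-1=5
cmp $t3, 4  (cmp 5,4)
bgt loop: taken
add $t1, $t1, 14 → $t1=87+14=101
sub $t3, $t3, 1 → $t3=5-1=4
cmp $t3, 4  (cmp 4,4)
bgt loop: not taken
halt.
Total executed instructions: 32.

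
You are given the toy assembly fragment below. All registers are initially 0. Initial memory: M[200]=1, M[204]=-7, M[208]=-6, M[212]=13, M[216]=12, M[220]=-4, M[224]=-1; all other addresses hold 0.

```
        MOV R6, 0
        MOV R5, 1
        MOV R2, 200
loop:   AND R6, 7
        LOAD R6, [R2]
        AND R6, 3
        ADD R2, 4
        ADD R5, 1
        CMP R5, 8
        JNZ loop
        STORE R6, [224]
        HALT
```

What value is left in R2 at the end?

228

R6=0
R5=1
R2=200
R6=0&7=0
R6=M[200]=1
R6=1&3=1
R2=200+4=204
R5=1+1=2
CMP R5, 8  (cmp 2,8)
JNZ loop: taken
R6=1&7=1
R6=M[204]=-7
R6=(-7)&3=1
R2=204+4=208
R5=2+1=3
CMP R5, 8  (cmp 3,8)
JNZ loop: taken
R6=1&7=1
R6=M[208]=-6
R6=(-6)&3=2
R2=208+4=212
R5=3+1=4
CMP R5, 8  (cmp 4,8)
JNZ loop: taken
R6=2&7=2
R6=M[212]=13
R6=13&3=1
R2=212+4=216
R5=4+1=5
CMP R5, 8  (cmp 5,8)
JNZ loop: taken
R6=1&7=1
R6=M[216]=12
R6=12&3=0
R2=216+4=220
R5=5+1=6
CMP R5, 8  (cmp 6,8)
JNZ loop: taken
R6=0&7=0
R6=M[220]=-4
R6=(-4)&3=0
R2=220+4=224
R5=6+1=7
CMP R5, 8  (cmp 7,8)
JNZ loop: taken
R6=0&7=0
R6=M[224]=-1
R6=(-1)&3=3
R2=224+4=228
R5=7+1=8
CMP R5, 8  (cmp 8,8)
JNZ loop: not taken
STORE R6, [224] → M[224]=3
halt.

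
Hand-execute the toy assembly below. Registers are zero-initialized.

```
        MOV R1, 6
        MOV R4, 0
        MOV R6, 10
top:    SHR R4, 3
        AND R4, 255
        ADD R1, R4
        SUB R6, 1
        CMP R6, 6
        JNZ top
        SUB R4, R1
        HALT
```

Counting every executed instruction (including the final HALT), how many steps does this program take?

29

MOV R1, 6 → R1=6
MOV R4, 0 → R4=0
MOV R6, 10 → R6=10
SHR R4, 3 → R4=0>>3=0
AND R4, 255 → R4=0&255=0
ADD R1, R4 → R1=6+0=6
SUB R6, 1 → R6=10-1=9
CMP R6, 6  (cmp 9,6)
JNZ top: taken
SHR R4, 3 → R4=0>>3=0
AND R4, 255 → R4=0&255=0
ADD R1, R4 → R1=6+0=6
SUB R6, 1 → R6=9-1=8
CMP R6, 6  (cmp 8,6)
JNZ top: taken
SHR R4, 3 → R4=0>>3=0
AND R4, 255 → R4=0&255=0
ADD R1, R4 → R1=6+0=6
SUB R6, 1 → R6=8-1=7
CMP R6, 6  (cmp 7,6)
JNZ top: taken
SHR R4, 3 → R4=0>>3=0
AND R4, 255 → R4=0&255=0
ADD R1, R4 → R1=6+0=6
SUB R6, 1 → R6=7-1=6
CMP R6, 6  (cmp 6,6)
JNZ top: not taken
SUB R4, R1 → R4=0-6=-6
halt.
Total executed instructions: 29.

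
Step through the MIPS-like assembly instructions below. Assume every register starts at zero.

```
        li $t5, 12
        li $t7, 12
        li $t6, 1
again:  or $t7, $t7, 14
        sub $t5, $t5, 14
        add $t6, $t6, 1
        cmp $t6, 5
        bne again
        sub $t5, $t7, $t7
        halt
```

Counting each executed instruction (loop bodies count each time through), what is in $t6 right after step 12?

3

after li $t5, 12: $t5=12
after li $t7, 12: $t7=12
after li $t6, 1: $t6=1
after or $t7, $t7, 14: $t7=12|14=14
after sub $t5, $t5, 14: $t5=12-14=-2
after add $t6, $t6, 1: $t6=1+1=2
cmp $t6, 5  (cmp 2,5)
bne again: taken
after or $t7, $t7, 14: $t7=14|14=14
after sub $t5, $t5, 14: $t5=(-2)-14=-16
after add $t6, $t6, 1: $t6=2+1=3
cmp $t6, 5  (cmp 3,5)
After step 12: $t6 = 3.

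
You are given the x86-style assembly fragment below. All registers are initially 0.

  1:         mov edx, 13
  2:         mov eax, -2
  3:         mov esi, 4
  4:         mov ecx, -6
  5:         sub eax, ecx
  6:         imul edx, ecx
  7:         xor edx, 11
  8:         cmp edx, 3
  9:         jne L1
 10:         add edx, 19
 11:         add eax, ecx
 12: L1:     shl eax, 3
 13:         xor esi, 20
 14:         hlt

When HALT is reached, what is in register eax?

after mov edx, 13: edx=13
after mov eax, -2: eax=-2
after mov esi, 4: esi=4
after mov ecx, -6: ecx=-6
after sub eax, ecx: eax=(-2)-(-6)=4
after imul edx, ecx: edx=13*(-6)=-78
after xor edx, 11: edx=(-78)^11=-71
cmp edx, 3  (cmp -71,3)
jne L1: taken
after shl eax, 3: eax=4<<3=32
after xor esi, 20: esi=4^20=16
halt.

32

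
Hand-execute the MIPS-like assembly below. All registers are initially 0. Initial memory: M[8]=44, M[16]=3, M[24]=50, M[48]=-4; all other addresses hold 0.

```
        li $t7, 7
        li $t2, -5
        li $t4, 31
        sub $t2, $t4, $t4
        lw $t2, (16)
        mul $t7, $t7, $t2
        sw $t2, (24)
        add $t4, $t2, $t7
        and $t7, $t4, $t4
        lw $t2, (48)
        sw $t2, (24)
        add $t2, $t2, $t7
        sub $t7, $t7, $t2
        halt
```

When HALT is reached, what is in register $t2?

li $t7, 7 → $t7=7
li $t2, -5 → $t2=-5
li $t4, 31 → $t4=31
sub $t2, $t4, $t4 → $t2=31-31=0
lw $t2, (16) → $t2=M[16]=3
mul $t7, $t7, $t2 → $t7=7*3=21
sw $t2, (24) → M[24]=3
add $t4, $t2, $t7 → $t4=3+21=24
and $t7, $t4, $t4 → $t7=24&24=24
lw $t2, (48) → $t2=M[48]=-4
sw $t2, (24) → M[24]=-4
add $t2, $t2, $t7 → $t2=(-4)+24=20
sub $t7, $t7, $t2 → $t7=24-20=4
halt.

20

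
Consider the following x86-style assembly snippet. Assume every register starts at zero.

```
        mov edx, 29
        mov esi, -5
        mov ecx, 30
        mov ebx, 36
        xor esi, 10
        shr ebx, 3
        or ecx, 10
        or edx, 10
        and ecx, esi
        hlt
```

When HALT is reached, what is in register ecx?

after mov edx, 29: edx=29
after mov esi, -5: esi=-5
after mov ecx, 30: ecx=30
after mov ebx, 36: ebx=36
after xor esi, 10: esi=(-5)^10=-15
after shr ebx, 3: ebx=36>>3=4
after or ecx, 10: ecx=30|10=30
after or edx, 10: edx=29|10=31
after and ecx, esi: ecx=30&(-15)=16
halt.

16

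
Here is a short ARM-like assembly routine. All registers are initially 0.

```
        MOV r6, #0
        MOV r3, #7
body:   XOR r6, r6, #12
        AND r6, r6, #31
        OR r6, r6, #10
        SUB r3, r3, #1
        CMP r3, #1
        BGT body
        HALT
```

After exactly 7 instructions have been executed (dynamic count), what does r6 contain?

r6=0
r3=7
r6=0^12=12
r6=12&31=12
r6=12|10=14
r3=7-1=6
CMP r3, #1  (cmp 6,1)
After step 7: r6 = 14.

14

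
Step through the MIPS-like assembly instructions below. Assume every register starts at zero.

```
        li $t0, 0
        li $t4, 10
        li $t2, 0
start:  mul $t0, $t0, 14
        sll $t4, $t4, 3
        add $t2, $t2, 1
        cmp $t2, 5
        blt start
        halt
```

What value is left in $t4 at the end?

327680

li $t0, 0 → $t0=0
li $t4, 10 → $t4=10
li $t2, 0 → $t2=0
mul $t0, $t0, 14 → $t0=0*14=0
sll $t4, $t4, 3 → $t4=10<<3=80
add $t2, $t2, 1 → $t2=0+1=1
cmp $t2, 5  (cmp 1,5)
blt start: taken
mul $t0, $t0, 14 → $t0=0*14=0
sll $t4, $t4, 3 → $t4=80<<3=640
add $t2, $t2, 1 → $t2=1+1=2
cmp $t2, 5  (cmp 2,5)
blt start: taken
mul $t0, $t0, 14 → $t0=0*14=0
sll $t4, $t4, 3 → $t4=640<<3=5120
add $t2, $t2, 1 → $t2=2+1=3
cmp $t2, 5  (cmp 3,5)
blt start: taken
mul $t0, $t0, 14 → $t0=0*14=0
sll $t4, $t4, 3 → $t4=5120<<3=40960
add $t2, $t2, 1 → $t2=3+1=4
cmp $t2, 5  (cmp 4,5)
blt start: taken
mul $t0, $t0, 14 → $t0=0*14=0
sll $t4, $t4, 3 → $t4=40960<<3=327680
add $t2, $t2, 1 → $t2=4+1=5
cmp $t2, 5  (cmp 5,5)
blt start: not taken
halt.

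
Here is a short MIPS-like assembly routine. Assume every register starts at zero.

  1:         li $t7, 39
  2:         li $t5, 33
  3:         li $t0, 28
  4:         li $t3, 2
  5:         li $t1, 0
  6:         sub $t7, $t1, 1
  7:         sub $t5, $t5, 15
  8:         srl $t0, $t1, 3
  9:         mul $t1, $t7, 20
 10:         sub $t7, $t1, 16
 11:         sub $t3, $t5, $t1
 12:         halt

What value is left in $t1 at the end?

-20

$t7=39
$t5=33
$t0=28
$t3=2
$t1=0
$t7=0-1=-1
$t5=33-15=18
$t0=0>>3=0
$t1=(-1)*20=-20
$t7=(-20)-16=-36
$t3=18-(-20)=38
halt.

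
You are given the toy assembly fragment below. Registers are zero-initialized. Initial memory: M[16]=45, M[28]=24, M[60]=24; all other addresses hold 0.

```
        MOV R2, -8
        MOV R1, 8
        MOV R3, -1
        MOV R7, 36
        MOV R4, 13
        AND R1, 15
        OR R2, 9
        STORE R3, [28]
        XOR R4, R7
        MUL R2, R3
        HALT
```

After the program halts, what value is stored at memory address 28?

-1

R2=-8
R1=8
R3=-1
R7=36
R4=13
R1=8&15=8
R2=(-8)|9=-7
STORE R3, [28] → M[28]=-1
R4=13^36=41
R2=(-7)*(-1)=7
halt.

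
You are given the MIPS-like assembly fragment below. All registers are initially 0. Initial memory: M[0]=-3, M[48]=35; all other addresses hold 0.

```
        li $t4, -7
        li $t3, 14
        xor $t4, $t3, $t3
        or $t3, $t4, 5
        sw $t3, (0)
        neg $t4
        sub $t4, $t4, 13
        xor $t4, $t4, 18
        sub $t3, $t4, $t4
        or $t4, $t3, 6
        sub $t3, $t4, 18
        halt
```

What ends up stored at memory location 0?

after li $t4, -7: $t4=-7
after li $t3, 14: $t3=14
after xor $t4, $t3, $t3: $t4=14^14=0
after or $t3, $t4, 5: $t3=0|5=5
sw $t3, (0) → M[0]=5
after neg $t4: $t4=-(0)=0
after sub $t4, $t4, 13: $t4=0-13=-13
after xor $t4, $t4, 18: $t4=(-13)^18=-31
after sub $t3, $t4, $t4: $t3=(-31)-(-31)=0
after or $t4, $t3, 6: $t4=0|6=6
after sub $t3, $t4, 18: $t3=6-18=-12
halt.

5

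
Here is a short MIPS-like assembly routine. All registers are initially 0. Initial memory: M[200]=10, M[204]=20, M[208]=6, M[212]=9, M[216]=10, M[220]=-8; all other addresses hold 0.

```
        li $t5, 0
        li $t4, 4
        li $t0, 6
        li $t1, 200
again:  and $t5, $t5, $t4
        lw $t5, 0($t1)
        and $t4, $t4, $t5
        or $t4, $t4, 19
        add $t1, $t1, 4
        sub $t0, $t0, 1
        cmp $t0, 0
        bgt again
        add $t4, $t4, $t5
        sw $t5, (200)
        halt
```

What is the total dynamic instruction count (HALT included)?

55

after li $t5, 0: $t5=0
after li $t4, 4: $t4=4
after li $t0, 6: $t0=6
after li $t1, 200: $t1=200
after and $t5, $t5, $t4: $t5=0&4=0
after lw $t5, 0($t1): $t5=M[200]=10
after and $t4, $t4, $t5: $t4=4&10=0
after or $t4, $t4, 19: $t4=0|19=19
after add $t1, $t1, 4: $t1=200+4=204
after sub $t0, $t0, 1: $t0=6-1=5
cmp $t0, 0  (cmp 5,0)
bgt again: taken
after and $t5, $t5, $t4: $t5=10&19=2
after lw $t5, 0($t1): $t5=M[204]=20
after and $t4, $t4, $t5: $t4=19&20=16
after or $t4, $t4, 19: $t4=16|19=19
after add $t1, $t1, 4: $t1=204+4=208
after sub $t0, $t0, 1: $t0=5-1=4
cmp $t0, 0  (cmp 4,0)
bgt again: taken
after and $t5, $t5, $t4: $t5=20&19=16
after lw $t5, 0($t1): $t5=M[208]=6
after and $t4, $t4, $t5: $t4=19&6=2
after or $t4, $t4, 19: $t4=2|19=19
after add $t1, $t1, 4: $t1=208+4=212
after sub $t0, $t0, 1: $t0=4-1=3
cmp $t0, 0  (cmp 3,0)
bgt again: taken
after and $t5, $t5, $t4: $t5=6&19=2
after lw $t5, 0($t1): $t5=M[212]=9
after and $t4, $t4, $t5: $t4=19&9=1
after or $t4, $t4, 19: $t4=1|19=19
after add $t1, $t1, 4: $t1=212+4=216
after sub $t0, $t0, 1: $t0=3-1=2
cmp $t0, 0  (cmp 2,0)
bgt again: taken
after and $t5, $t5, $t4: $t5=9&19=1
after lw $t5, 0($t1): $t5=M[216]=10
after and $t4, $t4, $t5: $t4=19&10=2
after or $t4, $t4, 19: $t4=2|19=19
after add $t1, $t1, 4: $t1=216+4=220
after sub $t0, $t0, 1: $t0=2-1=1
cmp $t0, 0  (cmp 1,0)
bgt again: taken
after and $t5, $t5, $t4: $t5=10&19=2
after lw $t5, 0($t1): $t5=M[220]=-8
after and $t4, $t4, $t5: $t4=19&(-8)=16
after or $t4, $t4, 19: $t4=16|19=19
after add $t1, $t1, 4: $t1=220+4=224
after sub $t0, $t0, 1: $t0=1-1=0
cmp $t0, 0  (cmp 0,0)
bgt again: not taken
after add $t4, $t4, $t5: $t4=19+(-8)=11
sw $t5, (200) → M[200]=-8
halt.
Total executed instructions: 55.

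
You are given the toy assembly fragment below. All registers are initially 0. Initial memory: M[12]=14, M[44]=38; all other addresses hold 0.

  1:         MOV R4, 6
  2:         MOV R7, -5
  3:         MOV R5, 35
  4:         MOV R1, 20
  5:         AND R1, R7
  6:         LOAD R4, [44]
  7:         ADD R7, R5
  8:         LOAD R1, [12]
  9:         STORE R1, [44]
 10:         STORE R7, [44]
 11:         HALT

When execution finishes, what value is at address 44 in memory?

after MOV R4, 6: R4=6
after MOV R7, -5: R7=-5
after MOV R5, 35: R5=35
after MOV R1, 20: R1=20
after AND R1, R7: R1=20&(-5)=16
after LOAD R4, [44]: R4=M[44]=38
after ADD R7, R5: R7=(-5)+35=30
after LOAD R1, [12]: R1=M[12]=14
STORE R1, [44] → M[44]=14
STORE R7, [44] → M[44]=30
halt.

30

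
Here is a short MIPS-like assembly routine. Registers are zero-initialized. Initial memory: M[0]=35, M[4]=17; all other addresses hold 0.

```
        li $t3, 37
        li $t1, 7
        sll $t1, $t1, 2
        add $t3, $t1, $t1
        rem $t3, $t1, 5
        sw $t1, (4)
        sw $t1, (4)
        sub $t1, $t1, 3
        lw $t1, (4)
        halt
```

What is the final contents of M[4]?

28

$t3=37
$t1=7
$t1=7<<2=28
$t3=28+28=56
$t3=28%5=3
sw $t1, (4) → M[4]=28
sw $t1, (4) → M[4]=28
$t1=28-3=25
$t1=M[4]=28
halt.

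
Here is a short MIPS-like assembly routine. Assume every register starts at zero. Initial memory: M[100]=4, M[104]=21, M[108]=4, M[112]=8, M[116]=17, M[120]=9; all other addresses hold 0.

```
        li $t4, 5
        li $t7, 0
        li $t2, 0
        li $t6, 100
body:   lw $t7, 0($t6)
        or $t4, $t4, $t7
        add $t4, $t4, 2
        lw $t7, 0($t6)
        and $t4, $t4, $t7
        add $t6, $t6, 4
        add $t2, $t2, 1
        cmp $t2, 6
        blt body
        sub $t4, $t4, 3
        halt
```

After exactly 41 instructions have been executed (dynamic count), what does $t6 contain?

116

$t4=5
$t7=0
$t2=0
$t6=100
$t7=M[100]=4
$t4=5|4=5
$t4=5+2=7
$t7=M[100]=4
$t4=7&4=4
$t6=100+4=104
$t2=0+1=1
cmp $t2, 6  (cmp 1,6)
blt body: taken
$t7=M[104]=21
$t4=4|21=21
$t4=21+2=23
$t7=M[104]=21
$t4=23&21=21
$t6=104+4=108
$t2=1+1=2
cmp $t2, 6  (cmp 2,6)
blt body: taken
$t7=M[108]=4
$t4=21|4=21
$t4=21+2=23
$t7=M[108]=4
$t4=23&4=4
$t6=108+4=112
$t2=2+1=3
cmp $t2, 6  (cmp 3,6)
blt body: taken
$t7=M[112]=8
$t4=4|8=12
$t4=12+2=14
$t7=M[112]=8
$t4=14&8=8
$t6=112+4=116
$t2=3+1=4
cmp $t2, 6  (cmp 4,6)
blt body: taken
$t7=M[116]=17
After step 41: $t6 = 116.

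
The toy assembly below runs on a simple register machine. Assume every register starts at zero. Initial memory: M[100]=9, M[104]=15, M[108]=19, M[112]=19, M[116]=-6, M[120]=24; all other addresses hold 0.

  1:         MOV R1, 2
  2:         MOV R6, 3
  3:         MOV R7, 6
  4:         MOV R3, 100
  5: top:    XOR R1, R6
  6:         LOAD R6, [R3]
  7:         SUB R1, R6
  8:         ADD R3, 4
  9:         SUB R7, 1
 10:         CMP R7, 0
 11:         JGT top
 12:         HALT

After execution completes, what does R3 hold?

R1=2
R6=3
R7=6
R3=100
R1=2^3=1
R6=M[100]=9
R1=1-9=-8
R3=100+4=104
R7=6-1=5
CMP R7, 0  (cmp 5,0)
JGT top: taken
R1=(-8)^9=-15
R6=M[104]=15
R1=(-15)-15=-30
R3=104+4=108
R7=5-1=4
CMP R7, 0  (cmp 4,0)
JGT top: taken
R1=(-30)^15=-19
R6=M[108]=19
R1=(-19)-19=-38
R3=108+4=112
R7=4-1=3
CMP R7, 0  (cmp 3,0)
JGT top: taken
R1=(-38)^19=-55
R6=M[112]=19
R1=(-55)-19=-74
R3=112+4=116
R7=3-1=2
CMP R7, 0  (cmp 2,0)
JGT top: taken
R1=(-74)^19=-91
R6=M[116]=-6
R1=(-91)-(-6)=-85
R3=116+4=120
R7=2-1=1
CMP R7, 0  (cmp 1,0)
JGT top: taken
R1=(-85)^(-6)=81
R6=M[120]=24
R1=81-24=57
R3=120+4=124
R7=1-1=0
CMP R7, 0  (cmp 0,0)
JGT top: not taken
halt.

124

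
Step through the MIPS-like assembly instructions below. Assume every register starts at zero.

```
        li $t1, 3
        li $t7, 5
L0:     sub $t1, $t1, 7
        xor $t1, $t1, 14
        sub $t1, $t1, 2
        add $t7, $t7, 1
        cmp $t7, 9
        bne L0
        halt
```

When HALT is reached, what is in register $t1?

-57

after li $t1, 3: $t1=3
after li $t7, 5: $t7=5
after sub $t1, $t1, 7: $t1=3-7=-4
after xor $t1, $t1, 14: $t1=(-4)^14=-14
after sub $t1, $t1, 2: $t1=(-14)-2=-16
after add $t7, $t7, 1: $t7=5+1=6
cmp $t7, 9  (cmp 6,9)
bne L0: taken
after sub $t1, $t1, 7: $t1=(-16)-7=-23
after xor $t1, $t1, 14: $t1=(-23)^14=-25
after sub $t1, $t1, 2: $t1=(-25)-2=-27
after add $t7, $t7, 1: $t7=6+1=7
cmp $t7, 9  (cmp 7,9)
bne L0: taken
after sub $t1, $t1, 7: $t1=(-27)-7=-34
after xor $t1, $t1, 14: $t1=(-34)^14=-48
after sub $t1, $t1, 2: $t1=(-48)-2=-50
after add $t7, $t7, 1: $t7=7+1=8
cmp $t7, 9  (cmp 8,9)
bne L0: taken
after sub $t1, $t1, 7: $t1=(-50)-7=-57
after xor $t1, $t1, 14: $t1=(-57)^14=-55
after sub $t1, $t1, 2: $t1=(-55)-2=-57
after add $t7, $t7, 1: $t7=8+1=9
cmp $t7, 9  (cmp 9,9)
bne L0: not taken
halt.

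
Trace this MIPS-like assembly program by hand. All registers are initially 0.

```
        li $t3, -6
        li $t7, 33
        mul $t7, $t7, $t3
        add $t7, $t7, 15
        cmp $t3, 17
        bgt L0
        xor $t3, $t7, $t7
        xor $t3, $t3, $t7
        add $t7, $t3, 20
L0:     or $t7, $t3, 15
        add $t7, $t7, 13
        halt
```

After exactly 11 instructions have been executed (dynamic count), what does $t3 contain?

li $t3, -6 → $t3=-6
li $t7, 33 → $t7=33
mul $t7, $t7, $t3 → $t7=33*(-6)=-198
add $t7, $t7, 15 → $t7=(-198)+15=-183
cmp $t3, 17  (cmp -6,17)
bgt L0: not taken
xor $t3, $t7, $t7 → $t3=(-183)^(-183)=0
xor $t3, $t3, $t7 → $t3=0^(-183)=-183
add $t7, $t3, 20 → $t7=(-183)+20=-163
or $t7, $t3, 15 → $t7=(-183)|15=-177
add $t7, $t7, 13 → $t7=(-177)+13=-164
After step 11: $t3 = -183.

-183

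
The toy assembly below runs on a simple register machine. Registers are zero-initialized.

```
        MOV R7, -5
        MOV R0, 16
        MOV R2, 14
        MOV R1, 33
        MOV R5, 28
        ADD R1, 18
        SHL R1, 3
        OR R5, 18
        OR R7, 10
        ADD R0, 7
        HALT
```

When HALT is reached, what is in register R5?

after MOV R7, -5: R7=-5
after MOV R0, 16: R0=16
after MOV R2, 14: R2=14
after MOV R1, 33: R1=33
after MOV R5, 28: R5=28
after ADD R1, 18: R1=33+18=51
after SHL R1, 3: R1=51<<3=408
after OR R5, 18: R5=28|18=30
after OR R7, 10: R7=(-5)|10=-5
after ADD R0, 7: R0=16+7=23
halt.

30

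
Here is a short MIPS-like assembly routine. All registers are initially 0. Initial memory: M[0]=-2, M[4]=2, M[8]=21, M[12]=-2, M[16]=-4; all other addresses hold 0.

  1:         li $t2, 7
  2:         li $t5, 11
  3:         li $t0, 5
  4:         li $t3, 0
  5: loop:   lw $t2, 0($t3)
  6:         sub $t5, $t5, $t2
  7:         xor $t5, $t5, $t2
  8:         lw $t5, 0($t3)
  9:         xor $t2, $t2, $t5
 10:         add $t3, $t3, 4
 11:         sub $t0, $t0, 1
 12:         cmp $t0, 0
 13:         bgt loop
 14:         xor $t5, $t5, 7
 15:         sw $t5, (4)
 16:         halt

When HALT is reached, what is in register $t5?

-5

$t2=7
$t5=11
$t0=5
$t3=0
$t2=M[0]=-2
$t5=11-(-2)=13
$t5=13^(-2)=-13
$t5=M[0]=-2
$t2=(-2)^(-2)=0
$t3=0+4=4
$t0=5-1=4
cmp $t0, 0  (cmp 4,0)
bgt loop: taken
$t2=M[4]=2
$t5=(-2)-2=-4
$t5=(-4)^2=-2
$t5=M[4]=2
$t2=2^2=0
$t3=4+4=8
$t0=4-1=3
cmp $t0, 0  (cmp 3,0)
bgt loop: taken
$t2=M[8]=21
$t5=2-21=-19
$t5=(-19)^21=-8
$t5=M[8]=21
$t2=21^21=0
$t3=8+4=12
$t0=3-1=2
cmp $t0, 0  (cmp 2,0)
bgt loop: taken
$t2=M[12]=-2
$t5=21-(-2)=23
$t5=23^(-2)=-23
$t5=M[12]=-2
$t2=(-2)^(-2)=0
$t3=12+4=16
$t0=2-1=1
cmp $t0, 0  (cmp 1,0)
bgt loop: taken
$t2=M[16]=-4
$t5=(-2)-(-4)=2
$t5=2^(-4)=-2
$t5=M[16]=-4
$t2=(-4)^(-4)=0
$t3=16+4=20
$t0=1-1=0
cmp $t0, 0  (cmp 0,0)
bgt loop: not taken
$t5=(-4)^7=-5
sw $t5, (4) → M[4]=-5
halt.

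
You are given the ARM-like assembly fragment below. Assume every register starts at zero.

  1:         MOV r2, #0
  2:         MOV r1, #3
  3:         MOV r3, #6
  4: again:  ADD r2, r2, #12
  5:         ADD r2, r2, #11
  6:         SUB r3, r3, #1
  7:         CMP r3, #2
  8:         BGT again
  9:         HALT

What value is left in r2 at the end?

92

r2=0
r1=3
r3=6
r2=0+12=12
r2=12+11=23
r3=6-1=5
CMP r3, #2  (cmp 5,2)
BGT again: taken
r2=23+12=35
r2=35+11=46
r3=5-1=4
CMP r3, #2  (cmp 4,2)
BGT again: taken
r2=46+12=58
r2=58+11=69
r3=4-1=3
CMP r3, #2  (cmp 3,2)
BGT again: taken
r2=69+12=81
r2=81+11=92
r3=3-1=2
CMP r3, #2  (cmp 2,2)
BGT again: not taken
halt.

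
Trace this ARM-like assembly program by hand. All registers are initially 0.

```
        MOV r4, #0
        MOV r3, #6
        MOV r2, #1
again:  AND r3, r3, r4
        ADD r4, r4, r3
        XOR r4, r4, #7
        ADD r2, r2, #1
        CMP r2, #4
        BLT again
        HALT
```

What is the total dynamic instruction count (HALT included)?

22

r4=0
r3=6
r2=1
r3=6&0=0
r4=0+0=0
r4=0^7=7
r2=1+1=2
CMP r2, #4  (cmp 2,4)
BLT again: taken
r3=0&7=0
r4=7+0=7
r4=7^7=0
r2=2+1=3
CMP r2, #4  (cmp 3,4)
BLT again: taken
r3=0&0=0
r4=0+0=0
r4=0^7=7
r2=3+1=4
CMP r2, #4  (cmp 4,4)
BLT again: not taken
halt.
Total executed instructions: 22.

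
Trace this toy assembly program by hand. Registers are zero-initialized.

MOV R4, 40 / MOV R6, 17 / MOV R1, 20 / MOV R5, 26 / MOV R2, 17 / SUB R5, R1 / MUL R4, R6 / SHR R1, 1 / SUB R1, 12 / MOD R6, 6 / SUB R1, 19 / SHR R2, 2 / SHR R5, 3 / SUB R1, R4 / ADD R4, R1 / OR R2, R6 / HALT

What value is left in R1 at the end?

-701

after MOV R4, 40: R4=40
after MOV R6, 17: R6=17
after MOV R1, 20: R1=20
after MOV R5, 26: R5=26
after MOV R2, 17: R2=17
after SUB R5, R1: R5=26-20=6
after MUL R4, R6: R4=40*17=680
after SHR R1, 1: R1=20>>1=10
after SUB R1, 12: R1=10-12=-2
after MOD R6, 6: R6=17%6=5
after SUB R1, 19: R1=(-2)-19=-21
after SHR R2, 2: R2=17>>2=4
after SHR R5, 3: R5=6>>3=0
after SUB R1, R4: R1=(-21)-680=-701
after ADD R4, R1: R4=680+(-701)=-21
after OR R2, R6: R2=4|5=5
halt.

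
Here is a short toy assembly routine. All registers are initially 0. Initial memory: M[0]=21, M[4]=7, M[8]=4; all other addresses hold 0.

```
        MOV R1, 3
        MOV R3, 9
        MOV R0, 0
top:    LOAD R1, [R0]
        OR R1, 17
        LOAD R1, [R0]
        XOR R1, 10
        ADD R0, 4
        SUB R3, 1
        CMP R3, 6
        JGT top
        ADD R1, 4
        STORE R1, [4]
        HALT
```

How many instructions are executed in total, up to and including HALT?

after MOV R1, 3: R1=3
after MOV R3, 9: R3=9
after MOV R0, 0: R0=0
after LOAD R1, [R0]: R1=M[0]=21
after OR R1, 17: R1=21|17=21
after LOAD R1, [R0]: R1=M[0]=21
after XOR R1, 10: R1=21^10=31
after ADD R0, 4: R0=0+4=4
after SUB R3, 1: R3=9-1=8
CMP R3, 6  (cmp 8,6)
JGT top: taken
after LOAD R1, [R0]: R1=M[4]=7
after OR R1, 17: R1=7|17=23
after LOAD R1, [R0]: R1=M[4]=7
after XOR R1, 10: R1=7^10=13
after ADD R0, 4: R0=4+4=8
after SUB R3, 1: R3=8-1=7
CMP R3, 6  (cmp 7,6)
JGT top: taken
after LOAD R1, [R0]: R1=M[8]=4
after OR R1, 17: R1=4|17=21
after LOAD R1, [R0]: R1=M[8]=4
after XOR R1, 10: R1=4^10=14
after ADD R0, 4: R0=8+4=12
after SUB R3, 1: R3=7-1=6
CMP R3, 6  (cmp 6,6)
JGT top: not taken
after ADD R1, 4: R1=14+4=18
STORE R1, [4] → M[4]=18
halt.
Total executed instructions: 30.

30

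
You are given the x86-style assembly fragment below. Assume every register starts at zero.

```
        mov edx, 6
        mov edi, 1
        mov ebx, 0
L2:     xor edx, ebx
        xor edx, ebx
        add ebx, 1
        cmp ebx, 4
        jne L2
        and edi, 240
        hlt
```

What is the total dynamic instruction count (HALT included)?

25

mov edx, 6 → edx=6
mov edi, 1 → edi=1
mov ebx, 0 → ebx=0
xor edx, ebx → edx=6^0=6
xor edx, ebx → edx=6^0=6
add ebx, 1 → ebx=0+1=1
cmp ebx, 4  (cmp 1,4)
jne L2: taken
xor edx, ebx → edx=6^1=7
xor edx, ebx → edx=7^1=6
add ebx, 1 → ebx=1+1=2
cmp ebx, 4  (cmp 2,4)
jne L2: taken
xor edx, ebx → edx=6^2=4
xor edx, ebx → edx=4^2=6
add ebx, 1 → ebx=2+1=3
cmp ebx, 4  (cmp 3,4)
jne L2: taken
xor edx, ebx → edx=6^3=5
xor edx, ebx → edx=5^3=6
add ebx, 1 → ebx=3+1=4
cmp ebx, 4  (cmp 4,4)
jne L2: not taken
and edi, 240 → edi=1&240=0
halt.
Total executed instructions: 25.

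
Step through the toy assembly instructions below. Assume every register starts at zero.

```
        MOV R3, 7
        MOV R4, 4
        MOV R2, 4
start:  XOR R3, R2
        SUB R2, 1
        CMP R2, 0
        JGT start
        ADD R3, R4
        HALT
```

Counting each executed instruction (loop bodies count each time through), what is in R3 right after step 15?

2

R3=7
R4=4
R2=4
R3=7^4=3
R2=4-1=3
CMP R2, 0  (cmp 3,0)
JGT start: taken
R3=3^3=0
R2=3-1=2
CMP R2, 0  (cmp 2,0)
JGT start: taken
R3=0^2=2
R2=2-1=1
CMP R2, 0  (cmp 1,0)
JGT start: taken
After step 15: R3 = 2.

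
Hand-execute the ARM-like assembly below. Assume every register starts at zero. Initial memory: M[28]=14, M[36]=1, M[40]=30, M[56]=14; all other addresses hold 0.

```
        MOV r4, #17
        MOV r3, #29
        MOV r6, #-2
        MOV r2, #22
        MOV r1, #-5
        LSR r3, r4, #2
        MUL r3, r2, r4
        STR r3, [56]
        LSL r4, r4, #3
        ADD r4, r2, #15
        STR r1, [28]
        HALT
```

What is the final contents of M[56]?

r4=17
r3=29
r6=-2
r2=22
r1=-5
r3=17>>2=4
r3=22*17=374
STR r3, [56] → M[56]=374
r4=17<<3=136
r4=22+15=37
STR r1, [28] → M[28]=-5
halt.

374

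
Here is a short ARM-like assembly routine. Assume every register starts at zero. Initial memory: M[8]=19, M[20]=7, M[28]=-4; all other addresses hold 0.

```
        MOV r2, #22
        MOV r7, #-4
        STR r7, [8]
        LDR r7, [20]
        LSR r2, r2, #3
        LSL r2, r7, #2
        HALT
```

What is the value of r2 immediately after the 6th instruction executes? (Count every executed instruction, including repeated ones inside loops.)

28

r2=22
r7=-4
STR r7, [8] → M[8]=-4
r7=M[20]=7
r2=22>>3=2
r2=7<<2=28
After step 6: r2 = 28.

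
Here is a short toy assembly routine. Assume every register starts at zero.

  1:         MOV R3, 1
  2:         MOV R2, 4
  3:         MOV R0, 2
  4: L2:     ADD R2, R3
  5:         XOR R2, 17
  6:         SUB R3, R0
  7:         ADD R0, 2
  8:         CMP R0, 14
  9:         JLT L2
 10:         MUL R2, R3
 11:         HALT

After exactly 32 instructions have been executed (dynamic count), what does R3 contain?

-29

after MOV R3, 1: R3=1
after MOV R2, 4: R2=4
after MOV R0, 2: R0=2
after ADD R2, R3: R2=4+1=5
after XOR R2, 17: R2=5^17=20
after SUB R3, R0: R3=1-2=-1
after ADD R0, 2: R0=2+2=4
CMP R0, 14  (cmp 4,14)
JLT L2: taken
after ADD R2, R3: R2=20+(-1)=19
after XOR R2, 17: R2=19^17=2
after SUB R3, R0: R3=(-1)-4=-5
after ADD R0, 2: R0=4+2=6
CMP R0, 14  (cmp 6,14)
JLT L2: taken
after ADD R2, R3: R2=2+(-5)=-3
after XOR R2, 17: R2=(-3)^17=-20
after SUB R3, R0: R3=(-5)-6=-11
after ADD R0, 2: R0=6+2=8
CMP R0, 14  (cmp 8,14)
JLT L2: taken
after ADD R2, R3: R2=(-20)+(-11)=-31
after XOR R2, 17: R2=(-31)^17=-16
after SUB R3, R0: R3=(-11)-8=-19
after ADD R0, 2: R0=8+2=10
CMP R0, 14  (cmp 10,14)
JLT L2: taken
after ADD R2, R3: R2=(-16)+(-19)=-35
after XOR R2, 17: R2=(-35)^17=-52
after SUB R3, R0: R3=(-19)-10=-29
after ADD R0, 2: R0=10+2=12
CMP R0, 14  (cmp 12,14)
After step 32: R3 = -29.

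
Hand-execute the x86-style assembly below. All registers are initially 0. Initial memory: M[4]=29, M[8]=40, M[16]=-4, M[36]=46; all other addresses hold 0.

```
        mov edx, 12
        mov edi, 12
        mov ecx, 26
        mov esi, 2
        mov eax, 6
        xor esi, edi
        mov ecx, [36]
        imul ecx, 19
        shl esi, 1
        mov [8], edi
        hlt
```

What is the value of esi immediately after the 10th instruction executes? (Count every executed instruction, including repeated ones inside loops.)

mov edx, 12 → edx=12
mov edi, 12 → edi=12
mov ecx, 26 → ecx=26
mov esi, 2 → esi=2
mov eax, 6 → eax=6
xor esi, edi → esi=2^12=14
mov ecx, [36] → ecx=M[36]=46
imul ecx, 19 → ecx=46*19=874
shl esi, 1 → esi=14<<1=28
mov [8], edi → M[8]=12
After step 10: esi = 28.

28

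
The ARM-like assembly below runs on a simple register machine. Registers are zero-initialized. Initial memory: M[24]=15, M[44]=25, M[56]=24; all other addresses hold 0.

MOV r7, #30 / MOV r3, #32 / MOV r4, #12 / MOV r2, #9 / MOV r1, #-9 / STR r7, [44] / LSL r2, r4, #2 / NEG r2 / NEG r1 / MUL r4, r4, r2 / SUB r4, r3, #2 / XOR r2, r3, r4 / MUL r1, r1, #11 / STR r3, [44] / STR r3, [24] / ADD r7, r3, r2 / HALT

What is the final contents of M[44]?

32

MOV r7, #30 → r7=30
MOV r3, #32 → r3=32
MOV r4, #12 → r4=12
MOV r2, #9 → r2=9
MOV r1, #-9 → r1=-9
STR r7, [44] → M[44]=30
LSL r2, r4, #2 → r2=12<<2=48
NEG r2 → r2=-(48)=-48
NEG r1 → r1=-(-9)=9
MUL r4, r4, r2 → r4=12*(-48)=-576
SUB r4, r3, #2 → r4=32-2=30
XOR r2, r3, r4 → r2=32^30=62
MUL r1, r1, #11 → r1=9*11=99
STR r3, [44] → M[44]=32
STR r3, [24] → M[24]=32
ADD r7, r3, r2 → r7=32+62=94
halt.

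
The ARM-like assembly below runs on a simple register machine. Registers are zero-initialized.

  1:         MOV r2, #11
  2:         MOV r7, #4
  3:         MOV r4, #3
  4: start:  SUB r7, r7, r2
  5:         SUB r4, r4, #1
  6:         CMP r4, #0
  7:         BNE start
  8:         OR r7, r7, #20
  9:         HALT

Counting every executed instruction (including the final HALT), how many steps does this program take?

MOV r2, #11 → r2=11
MOV r7, #4 → r7=4
MOV r4, #3 → r4=3
SUB r7, r7, r2 → r7=4-11=-7
SUB r4, r4, #1 → r4=3-1=2
CMP r4, #0  (cmp 2,0)
BNE start: taken
SUB r7, r7, r2 → r7=(-7)-11=-18
SUB r4, r4, #1 → r4=2-1=1
CMP r4, #0  (cmp 1,0)
BNE start: taken
SUB r7, r7, r2 → r7=(-18)-11=-29
SUB r4, r4, #1 → r4=1-1=0
CMP r4, #0  (cmp 0,0)
BNE start: not taken
OR r7, r7, #20 → r7=(-29)|20=-9
halt.
Total executed instructions: 17.

17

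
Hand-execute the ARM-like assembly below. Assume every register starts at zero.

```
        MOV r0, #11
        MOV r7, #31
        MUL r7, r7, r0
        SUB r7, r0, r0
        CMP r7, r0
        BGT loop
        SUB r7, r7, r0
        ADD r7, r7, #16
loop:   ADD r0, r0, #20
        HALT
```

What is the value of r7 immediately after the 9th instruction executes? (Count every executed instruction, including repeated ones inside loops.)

5

after MOV r0, #11: r0=11
after MOV r7, #31: r7=31
after MUL r7, r7, r0: r7=31*11=341
after SUB r7, r0, r0: r7=11-11=0
CMP r7, r0  (cmp 0,11)
BGT loop: not taken
after SUB r7, r7, r0: r7=0-11=-11
after ADD r7, r7, #16: r7=(-11)+16=5
after ADD r0, r0, #20: r0=11+20=31
After step 9: r7 = 5.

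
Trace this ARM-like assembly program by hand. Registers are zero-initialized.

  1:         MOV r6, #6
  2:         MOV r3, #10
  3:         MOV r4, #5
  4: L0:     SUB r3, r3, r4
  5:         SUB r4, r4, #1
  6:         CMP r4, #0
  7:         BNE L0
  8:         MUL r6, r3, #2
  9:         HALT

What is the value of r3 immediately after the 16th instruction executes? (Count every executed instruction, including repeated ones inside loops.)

r6=6
r3=10
r4=5
r3=10-5=5
r4=5-1=4
CMP r4, #0  (cmp 4,0)
BNE L0: taken
r3=5-4=1
r4=4-1=3
CMP r4, #0  (cmp 3,0)
BNE L0: taken
r3=1-3=-2
r4=3-1=2
CMP r4, #0  (cmp 2,0)
BNE L0: taken
r3=(-2)-2=-4
After step 16: r3 = -4.

-4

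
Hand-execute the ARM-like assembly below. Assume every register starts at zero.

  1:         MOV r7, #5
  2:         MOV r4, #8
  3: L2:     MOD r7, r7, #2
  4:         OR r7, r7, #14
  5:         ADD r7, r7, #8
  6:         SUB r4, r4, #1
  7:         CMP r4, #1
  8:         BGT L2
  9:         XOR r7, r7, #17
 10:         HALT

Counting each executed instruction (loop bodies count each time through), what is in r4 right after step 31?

3

r7=5
r4=8
r7=5%2=1
r7=1|14=15
r7=15+8=23
r4=8-1=7
CMP r4, #1  (cmp 7,1)
BGT L2: taken
r7=23%2=1
r7=1|14=15
r7=15+8=23
r4=7-1=6
CMP r4, #1  (cmp 6,1)
BGT L2: taken
r7=23%2=1
r7=1|14=15
r7=15+8=23
r4=6-1=5
CMP r4, #1  (cmp 5,1)
BGT L2: taken
r7=23%2=1
r7=1|14=15
r7=15+8=23
r4=5-1=4
CMP r4, #1  (cmp 4,1)
BGT L2: taken
r7=23%2=1
r7=1|14=15
r7=15+8=23
r4=4-1=3
CMP r4, #1  (cmp 3,1)
After step 31: r4 = 3.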